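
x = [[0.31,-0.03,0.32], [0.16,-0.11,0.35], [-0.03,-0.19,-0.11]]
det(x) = 0.013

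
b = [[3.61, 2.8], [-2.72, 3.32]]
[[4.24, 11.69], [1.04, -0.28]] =b @ [[0.57,2.02], [0.78,1.57]]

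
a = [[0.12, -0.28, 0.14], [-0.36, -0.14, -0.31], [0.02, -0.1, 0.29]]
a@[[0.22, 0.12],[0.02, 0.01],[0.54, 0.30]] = [[0.10, 0.05],[-0.25, -0.14],[0.16, 0.09]]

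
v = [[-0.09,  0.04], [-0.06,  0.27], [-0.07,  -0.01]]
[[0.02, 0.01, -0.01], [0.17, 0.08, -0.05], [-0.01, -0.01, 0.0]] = v @ [[0.08, 0.04, -0.02], [0.64, 0.30, -0.19]]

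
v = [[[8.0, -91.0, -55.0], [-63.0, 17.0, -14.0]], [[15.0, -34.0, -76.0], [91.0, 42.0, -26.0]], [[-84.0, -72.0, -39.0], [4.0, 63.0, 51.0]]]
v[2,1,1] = 63.0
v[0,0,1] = -91.0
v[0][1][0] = -63.0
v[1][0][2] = -76.0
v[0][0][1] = -91.0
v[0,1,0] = -63.0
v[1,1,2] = -26.0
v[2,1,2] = 51.0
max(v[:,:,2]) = 51.0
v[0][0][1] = -91.0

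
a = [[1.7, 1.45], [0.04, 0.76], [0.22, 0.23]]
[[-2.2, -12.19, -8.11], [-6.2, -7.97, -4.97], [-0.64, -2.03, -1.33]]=a@[[5.93, 1.86, 0.84], [-8.47, -10.59, -6.58]]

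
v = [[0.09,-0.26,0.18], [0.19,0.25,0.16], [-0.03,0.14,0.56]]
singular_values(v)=[0.63, 0.36, 0.2]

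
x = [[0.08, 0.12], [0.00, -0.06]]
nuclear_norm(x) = 0.18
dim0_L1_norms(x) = [0.08, 0.18]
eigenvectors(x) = [[1.0, -0.65], [0.0, 0.76]]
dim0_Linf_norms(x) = [0.08, 0.12]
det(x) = -0.00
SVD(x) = [[0.94, 0.34], [-0.34, 0.94]] @ diag([0.15302306987591105, 0.03136781926994668]) @ [[0.49, 0.87], [0.87, -0.49]]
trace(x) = 0.02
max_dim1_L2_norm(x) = 0.14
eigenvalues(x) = [0.08, -0.06]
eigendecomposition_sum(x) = [[0.08, 0.07],[0.0, 0.00]] + [[-0.0,  0.05], [-0.00,  -0.06]]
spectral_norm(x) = 0.15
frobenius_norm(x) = 0.16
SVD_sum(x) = [[0.07, 0.13],[-0.03, -0.05]] + [[0.01, -0.01], [0.03, -0.01]]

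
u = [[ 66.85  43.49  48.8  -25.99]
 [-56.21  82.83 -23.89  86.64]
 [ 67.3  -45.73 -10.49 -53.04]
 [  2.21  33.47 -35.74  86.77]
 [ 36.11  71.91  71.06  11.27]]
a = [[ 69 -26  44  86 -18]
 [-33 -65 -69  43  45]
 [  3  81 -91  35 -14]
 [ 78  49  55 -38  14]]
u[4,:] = [36.11, 71.91, 71.06, 11.27]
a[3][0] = 78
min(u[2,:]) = -53.04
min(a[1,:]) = -69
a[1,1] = -65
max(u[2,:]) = 67.3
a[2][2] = -91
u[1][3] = 86.64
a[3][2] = 55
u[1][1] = 82.83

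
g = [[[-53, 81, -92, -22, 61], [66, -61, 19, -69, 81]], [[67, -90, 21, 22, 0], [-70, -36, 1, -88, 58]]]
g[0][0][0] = -53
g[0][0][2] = -92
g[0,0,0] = -53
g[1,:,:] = [[67, -90, 21, 22, 0], [-70, -36, 1, -88, 58]]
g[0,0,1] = 81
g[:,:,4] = [[61, 81], [0, 58]]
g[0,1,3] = -69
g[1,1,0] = -70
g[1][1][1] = -36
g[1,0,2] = 21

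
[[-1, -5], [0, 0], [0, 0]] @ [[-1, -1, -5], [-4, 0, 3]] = [[21, 1, -10], [0, 0, 0], [0, 0, 0]]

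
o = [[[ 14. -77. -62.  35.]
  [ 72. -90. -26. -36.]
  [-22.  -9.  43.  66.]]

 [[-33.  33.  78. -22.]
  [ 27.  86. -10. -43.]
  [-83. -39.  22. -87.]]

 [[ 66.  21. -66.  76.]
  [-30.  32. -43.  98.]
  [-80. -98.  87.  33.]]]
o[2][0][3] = 76.0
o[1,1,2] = -10.0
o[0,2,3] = 66.0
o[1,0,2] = 78.0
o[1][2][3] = -87.0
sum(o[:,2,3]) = 12.0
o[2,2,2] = 87.0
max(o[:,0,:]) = 78.0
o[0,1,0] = 72.0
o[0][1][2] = -26.0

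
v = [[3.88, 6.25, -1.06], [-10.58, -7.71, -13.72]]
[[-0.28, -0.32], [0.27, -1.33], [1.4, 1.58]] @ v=[[2.3, 0.72, 4.69], [15.12, 11.94, 17.96], [-11.28, -3.43, -23.16]]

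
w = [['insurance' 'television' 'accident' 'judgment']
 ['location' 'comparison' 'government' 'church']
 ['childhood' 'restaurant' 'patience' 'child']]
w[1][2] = 'government'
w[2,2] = 'patience'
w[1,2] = 'government'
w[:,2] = ['accident', 'government', 'patience']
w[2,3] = 'child'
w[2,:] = ['childhood', 'restaurant', 'patience', 'child']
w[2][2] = 'patience'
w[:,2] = ['accident', 'government', 'patience']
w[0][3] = 'judgment'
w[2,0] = 'childhood'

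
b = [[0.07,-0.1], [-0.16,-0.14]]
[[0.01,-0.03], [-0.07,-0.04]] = b @ [[0.30, -0.02], [0.14, 0.32]]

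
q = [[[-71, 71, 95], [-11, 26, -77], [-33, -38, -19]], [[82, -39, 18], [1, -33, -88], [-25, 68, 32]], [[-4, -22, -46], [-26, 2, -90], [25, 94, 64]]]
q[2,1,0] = -26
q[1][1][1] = -33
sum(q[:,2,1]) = 124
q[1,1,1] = -33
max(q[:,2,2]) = 64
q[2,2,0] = 25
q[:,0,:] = [[-71, 71, 95], [82, -39, 18], [-4, -22, -46]]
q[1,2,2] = 32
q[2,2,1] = 94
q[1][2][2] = 32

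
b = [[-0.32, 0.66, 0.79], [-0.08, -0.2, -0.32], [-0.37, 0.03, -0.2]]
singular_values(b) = [1.13, 0.46, 0.02]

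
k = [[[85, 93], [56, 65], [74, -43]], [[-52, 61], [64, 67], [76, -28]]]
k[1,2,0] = 76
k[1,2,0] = 76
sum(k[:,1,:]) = 252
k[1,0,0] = -52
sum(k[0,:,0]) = 215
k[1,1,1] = 67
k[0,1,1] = 65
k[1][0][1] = 61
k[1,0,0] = -52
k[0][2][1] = -43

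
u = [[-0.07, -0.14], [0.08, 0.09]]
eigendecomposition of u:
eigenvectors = [[0.80+0.00j, 0.80-0.00j],[-0.46-0.39j, -0.46+0.39j]]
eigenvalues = [(0.01+0.07j), (0.01-0.07j)]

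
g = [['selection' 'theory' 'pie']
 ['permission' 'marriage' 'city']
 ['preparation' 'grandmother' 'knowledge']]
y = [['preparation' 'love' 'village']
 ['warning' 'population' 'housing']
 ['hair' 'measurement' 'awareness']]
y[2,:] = ['hair', 'measurement', 'awareness']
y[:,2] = ['village', 'housing', 'awareness']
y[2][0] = 'hair'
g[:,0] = ['selection', 'permission', 'preparation']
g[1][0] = 'permission'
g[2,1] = 'grandmother'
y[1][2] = 'housing'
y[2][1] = 'measurement'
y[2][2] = 'awareness'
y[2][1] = 'measurement'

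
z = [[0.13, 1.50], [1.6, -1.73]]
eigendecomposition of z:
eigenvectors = [[0.86, -0.48], [0.5, 0.88]]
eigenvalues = [1.01, -2.61]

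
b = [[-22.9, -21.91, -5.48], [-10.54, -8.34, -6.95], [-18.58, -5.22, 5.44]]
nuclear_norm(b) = 54.30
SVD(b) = [[-0.82,-0.31,-0.48],[-0.36,-0.37,0.86],[-0.44,0.88,0.19]] @ diag([38.91732851746184, 11.729649219797667, 3.6542400365124865]) @ [[0.79, 0.6, 0.12], [-0.46, 0.45, 0.77], [-0.41, 0.66, -0.63]]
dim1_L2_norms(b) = [32.16, 15.13, 20.05]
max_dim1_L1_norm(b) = 50.29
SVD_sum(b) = [[-25.27, -19.11, -3.79], [-11.22, -8.48, -1.68], [-13.62, -10.3, -2.04]] + [[1.66,-1.64,-2.80], [1.95,-1.93,-3.3], [-4.68,4.62,7.91]] + [[0.72,-1.17,1.10], [-1.27,2.07,-1.97], [-0.28,0.45,-0.43]]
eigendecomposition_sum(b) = [[-23.66+0.00j, -19.53-0.00j, -6.32+0.00j], [-11.77+0.00j, (-9.72-0j), -3.14+0.00j], [(-11.93+0j), -9.85-0.00j, -3.19+0.00j]] + [[0.38+1.47j, (-1.19-1.42j), 0.42-1.52j], [0.62-2.61j, 0.69+3.19j, (-1.9+2.03j)], [(-3.33+2.56j), 2.31-4.56j, 4.31-0.59j]] + [[(0.38-1.47j), (-1.19+1.42j), (0.42+1.52j)], [(0.62+2.61j), (0.69-3.19j), (-1.9-2.03j)], [-3.33-2.56j, (2.31+4.56j), (4.31+0.59j)]]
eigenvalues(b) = [(-36.56+0j), (5.38+4.08j), (5.38-4.08j)]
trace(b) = -25.80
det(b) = -1668.11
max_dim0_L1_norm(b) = 52.02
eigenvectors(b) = [[0.82+0.00j,  (-0.11+0.27j),  (-0.11-0.27j)], [(0.41+0j),  (0.4-0.32j),  (0.4+0.32j)], [0.41+0.00j,  (-0.81+0j),  -0.81-0.00j]]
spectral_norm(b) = 38.92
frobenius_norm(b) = 40.81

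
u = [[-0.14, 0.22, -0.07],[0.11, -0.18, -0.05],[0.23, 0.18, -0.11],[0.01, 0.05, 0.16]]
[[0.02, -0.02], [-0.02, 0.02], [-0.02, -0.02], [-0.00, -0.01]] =u @ [[-0.12, -0.0], [0.02, -0.09], [0.00, -0.01]]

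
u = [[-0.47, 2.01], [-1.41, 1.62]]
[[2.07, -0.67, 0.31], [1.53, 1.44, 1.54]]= u @ [[0.13, -1.92, -1.25], [1.06, -0.78, -0.14]]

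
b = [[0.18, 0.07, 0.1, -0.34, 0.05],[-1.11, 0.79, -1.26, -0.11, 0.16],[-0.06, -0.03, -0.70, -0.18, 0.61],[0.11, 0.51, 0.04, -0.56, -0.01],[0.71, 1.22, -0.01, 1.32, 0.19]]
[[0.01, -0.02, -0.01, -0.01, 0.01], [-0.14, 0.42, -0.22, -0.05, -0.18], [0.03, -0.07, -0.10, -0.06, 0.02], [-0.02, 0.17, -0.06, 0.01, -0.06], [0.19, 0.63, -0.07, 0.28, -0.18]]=b @[[0.17, -0.01, -0.05, 0.06, 0.02], [-0.01, 0.44, -0.08, 0.10, -0.15], [-0.05, -0.08, 0.17, 0.04, 0.04], [0.06, 0.10, 0.04, 0.09, -0.02], [0.02, -0.15, 0.04, -0.02, 0.06]]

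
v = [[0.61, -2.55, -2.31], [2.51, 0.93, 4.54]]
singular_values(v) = [5.81, 2.5]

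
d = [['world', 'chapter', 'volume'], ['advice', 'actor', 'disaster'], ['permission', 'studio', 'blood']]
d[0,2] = 'volume'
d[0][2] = 'volume'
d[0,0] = 'world'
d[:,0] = ['world', 'advice', 'permission']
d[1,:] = ['advice', 'actor', 'disaster']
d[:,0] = ['world', 'advice', 'permission']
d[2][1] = 'studio'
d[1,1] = 'actor'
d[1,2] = 'disaster'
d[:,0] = ['world', 'advice', 'permission']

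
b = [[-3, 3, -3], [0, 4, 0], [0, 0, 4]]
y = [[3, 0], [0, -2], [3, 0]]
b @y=[[-18, -6], [0, -8], [12, 0]]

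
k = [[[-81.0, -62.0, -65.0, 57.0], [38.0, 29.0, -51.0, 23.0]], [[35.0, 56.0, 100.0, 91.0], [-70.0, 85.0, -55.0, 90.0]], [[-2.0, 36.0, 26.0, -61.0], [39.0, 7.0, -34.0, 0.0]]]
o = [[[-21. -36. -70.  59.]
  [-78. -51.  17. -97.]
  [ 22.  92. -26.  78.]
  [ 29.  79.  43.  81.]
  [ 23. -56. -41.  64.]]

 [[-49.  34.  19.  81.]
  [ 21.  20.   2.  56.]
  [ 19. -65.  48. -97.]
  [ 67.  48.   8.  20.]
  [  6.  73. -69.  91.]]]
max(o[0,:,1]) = 92.0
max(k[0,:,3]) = 57.0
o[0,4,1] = -56.0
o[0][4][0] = 23.0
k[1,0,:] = [35.0, 56.0, 100.0, 91.0]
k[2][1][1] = 7.0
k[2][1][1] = 7.0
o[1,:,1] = [34.0, 20.0, -65.0, 48.0, 73.0]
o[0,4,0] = 23.0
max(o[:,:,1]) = 92.0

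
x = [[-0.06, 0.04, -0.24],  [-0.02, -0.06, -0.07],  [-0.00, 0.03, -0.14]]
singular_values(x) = [0.29, 0.07, 0.03]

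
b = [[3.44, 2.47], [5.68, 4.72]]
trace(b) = 8.16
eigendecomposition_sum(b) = [[0.16, -0.09], [-0.21, 0.12]] + [[3.28, 2.56], [5.89, 4.60]]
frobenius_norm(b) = 8.51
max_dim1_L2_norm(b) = 7.39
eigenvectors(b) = [[-0.62, -0.49], [0.79, -0.87]]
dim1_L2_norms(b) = [4.23, 7.39]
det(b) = 2.21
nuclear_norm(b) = 8.77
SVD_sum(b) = [[3.30, 2.65], [5.76, 4.62]] + [[0.14,-0.18], [-0.08,0.1]]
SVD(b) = [[-0.5, -0.87], [-0.87, 0.5]] @ diag([8.509290119490988, 0.2593870897578497]) @ [[-0.78, -0.63], [-0.63, 0.78]]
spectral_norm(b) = 8.51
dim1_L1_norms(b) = [5.91, 10.4]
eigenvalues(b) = [0.28, 7.88]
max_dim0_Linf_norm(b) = 5.68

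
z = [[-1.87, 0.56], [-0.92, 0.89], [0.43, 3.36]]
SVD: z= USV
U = [[-0.19, 0.87], [-0.27, 0.41], [-0.95, -0.29]]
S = [3.52, 2.12]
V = [[0.05, -1.0], [-1.00, -0.05]]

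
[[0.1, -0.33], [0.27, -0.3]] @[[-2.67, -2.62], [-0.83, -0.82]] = [[0.01, 0.01], [-0.47, -0.46]]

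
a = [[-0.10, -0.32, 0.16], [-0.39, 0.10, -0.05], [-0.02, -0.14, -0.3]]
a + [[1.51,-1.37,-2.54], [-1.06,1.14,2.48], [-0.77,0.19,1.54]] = [[1.41, -1.69, -2.38], [-1.45, 1.24, 2.43], [-0.79, 0.05, 1.24]]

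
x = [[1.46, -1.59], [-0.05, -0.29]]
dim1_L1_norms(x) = [3.05, 0.34]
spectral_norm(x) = 2.17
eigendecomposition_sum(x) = [[1.47, -1.30], [-0.04, 0.04]] + [[-0.01, -0.29], [-0.01, -0.33]]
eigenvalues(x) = [1.5, -0.33]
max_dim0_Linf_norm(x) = 1.59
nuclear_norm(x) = 2.40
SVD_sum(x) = [[1.45,-1.6], [0.12,-0.14]] + [[0.01, 0.01], [-0.17, -0.15]]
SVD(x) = [[-1.00, -0.08], [-0.08, 1.0]] @ diag([2.1661954150681897, 0.2321581868846164]) @ [[-0.67, 0.74], [-0.74, -0.67]]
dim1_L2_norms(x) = [2.16, 0.29]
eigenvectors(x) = [[1.0, 0.66], [-0.03, 0.75]]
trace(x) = 1.17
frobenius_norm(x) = 2.18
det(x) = -0.50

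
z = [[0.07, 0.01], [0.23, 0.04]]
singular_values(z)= [0.24, 0.0]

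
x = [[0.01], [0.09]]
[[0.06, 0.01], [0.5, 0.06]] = x@[[5.5, 0.72]]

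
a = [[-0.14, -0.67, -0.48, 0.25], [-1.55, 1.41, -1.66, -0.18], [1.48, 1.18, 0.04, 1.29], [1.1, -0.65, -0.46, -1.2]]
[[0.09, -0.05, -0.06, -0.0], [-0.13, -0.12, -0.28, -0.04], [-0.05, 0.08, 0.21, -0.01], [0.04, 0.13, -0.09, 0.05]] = a@[[0.01, 0.08, 0.06, 0.02], [-0.10, 0.02, 0.02, -0.01], [-0.02, 0.02, 0.12, -0.0], [0.04, -0.05, 0.07, -0.02]]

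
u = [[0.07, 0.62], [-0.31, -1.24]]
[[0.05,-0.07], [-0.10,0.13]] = u@[[0.05, 0.03], [0.07, -0.11]]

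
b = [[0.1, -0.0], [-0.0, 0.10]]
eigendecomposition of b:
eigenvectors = [[1.0, 0.0], [0.0, 1.0]]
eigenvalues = [0.1, 0.1]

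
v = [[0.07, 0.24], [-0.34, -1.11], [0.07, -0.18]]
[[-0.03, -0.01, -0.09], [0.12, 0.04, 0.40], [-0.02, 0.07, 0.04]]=v @ [[-0.33, 0.48, -0.19], [-0.01, -0.18, -0.30]]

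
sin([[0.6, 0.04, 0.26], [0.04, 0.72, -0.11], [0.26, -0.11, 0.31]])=[[0.55, 0.04, 0.23], [0.04, 0.66, -0.1], [0.23, -0.10, 0.29]]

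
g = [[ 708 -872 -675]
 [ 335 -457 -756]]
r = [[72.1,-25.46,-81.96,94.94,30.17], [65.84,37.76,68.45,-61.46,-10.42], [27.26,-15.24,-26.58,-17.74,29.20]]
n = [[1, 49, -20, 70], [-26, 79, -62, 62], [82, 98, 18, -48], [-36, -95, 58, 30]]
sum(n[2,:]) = 150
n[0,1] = 49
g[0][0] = 708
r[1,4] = -10.42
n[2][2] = 18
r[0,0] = 72.1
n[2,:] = [82, 98, 18, -48]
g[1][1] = -457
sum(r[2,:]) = -3.099999999999998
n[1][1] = 79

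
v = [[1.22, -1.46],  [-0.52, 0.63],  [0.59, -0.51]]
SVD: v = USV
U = [[-0.86, 0.31],  [0.37, -0.17],  [-0.35, -0.94]]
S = [2.21, 0.12]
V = [[-0.66, 0.76],[-0.76, -0.66]]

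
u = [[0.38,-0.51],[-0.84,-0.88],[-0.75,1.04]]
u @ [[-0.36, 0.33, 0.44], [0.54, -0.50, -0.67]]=[[-0.41,  0.38,  0.51], [-0.17,  0.16,  0.22], [0.83,  -0.77,  -1.03]]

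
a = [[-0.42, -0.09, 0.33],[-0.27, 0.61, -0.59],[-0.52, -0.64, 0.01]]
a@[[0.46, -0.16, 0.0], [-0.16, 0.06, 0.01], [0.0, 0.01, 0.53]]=[[-0.18, 0.07, 0.17], [-0.22, 0.07, -0.31], [-0.14, 0.04, -0.0]]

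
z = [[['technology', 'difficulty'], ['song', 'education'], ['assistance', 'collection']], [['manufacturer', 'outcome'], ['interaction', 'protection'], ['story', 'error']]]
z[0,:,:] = [['technology', 'difficulty'], ['song', 'education'], ['assistance', 'collection']]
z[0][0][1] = 'difficulty'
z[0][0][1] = 'difficulty'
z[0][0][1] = 'difficulty'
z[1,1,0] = 'interaction'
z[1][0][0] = 'manufacturer'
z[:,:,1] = [['difficulty', 'education', 'collection'], ['outcome', 'protection', 'error']]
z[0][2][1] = 'collection'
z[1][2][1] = 'error'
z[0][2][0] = 'assistance'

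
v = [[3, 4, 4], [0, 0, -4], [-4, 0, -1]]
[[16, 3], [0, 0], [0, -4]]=v@[[0, 1], [4, 0], [0, 0]]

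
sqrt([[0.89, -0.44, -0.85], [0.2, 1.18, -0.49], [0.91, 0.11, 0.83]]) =[[1.05,-0.19,-0.43], [0.13,1.11,-0.2], [0.43,0.09,1.02]]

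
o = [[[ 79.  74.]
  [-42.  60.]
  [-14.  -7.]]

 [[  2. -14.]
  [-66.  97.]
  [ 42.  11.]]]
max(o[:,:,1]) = 97.0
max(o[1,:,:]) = 97.0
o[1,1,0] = -66.0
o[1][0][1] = -14.0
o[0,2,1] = -7.0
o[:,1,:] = [[-42.0, 60.0], [-66.0, 97.0]]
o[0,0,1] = 74.0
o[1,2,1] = 11.0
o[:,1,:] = [[-42.0, 60.0], [-66.0, 97.0]]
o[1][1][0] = -66.0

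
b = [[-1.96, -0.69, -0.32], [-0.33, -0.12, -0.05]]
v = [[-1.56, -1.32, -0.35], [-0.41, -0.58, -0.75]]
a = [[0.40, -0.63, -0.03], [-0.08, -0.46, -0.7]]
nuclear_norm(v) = 2.84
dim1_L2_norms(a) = [0.75, 0.84]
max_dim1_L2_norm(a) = 0.84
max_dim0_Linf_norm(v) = 1.56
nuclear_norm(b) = 2.14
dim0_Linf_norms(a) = [0.4, 0.63, 0.7]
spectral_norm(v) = 2.24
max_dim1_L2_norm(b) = 2.1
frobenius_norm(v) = 2.32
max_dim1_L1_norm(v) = 3.23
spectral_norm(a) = 0.96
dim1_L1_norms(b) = [2.97, 0.5]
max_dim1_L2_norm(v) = 2.07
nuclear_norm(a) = 1.55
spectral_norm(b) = 2.13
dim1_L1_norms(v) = [3.23, 1.74]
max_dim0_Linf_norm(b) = 1.96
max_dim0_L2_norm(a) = 0.78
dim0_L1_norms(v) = [1.97, 1.9, 1.1]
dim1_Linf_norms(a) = [0.63, 0.7]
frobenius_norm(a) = 1.13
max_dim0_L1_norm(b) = 2.29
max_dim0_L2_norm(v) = 1.61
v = b + a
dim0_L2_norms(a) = [0.41, 0.78, 0.7]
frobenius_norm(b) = 2.13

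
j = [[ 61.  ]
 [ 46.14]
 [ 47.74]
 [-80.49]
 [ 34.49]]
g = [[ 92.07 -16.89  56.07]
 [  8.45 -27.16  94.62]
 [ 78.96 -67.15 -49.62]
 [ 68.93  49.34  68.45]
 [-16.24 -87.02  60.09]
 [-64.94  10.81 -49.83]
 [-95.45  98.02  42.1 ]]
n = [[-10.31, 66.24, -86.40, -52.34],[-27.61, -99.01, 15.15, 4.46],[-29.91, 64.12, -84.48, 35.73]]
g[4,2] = 60.09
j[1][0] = 46.14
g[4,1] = -87.02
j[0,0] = 61.0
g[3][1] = 49.34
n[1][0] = -27.61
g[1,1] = -27.16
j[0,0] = 61.0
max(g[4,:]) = 60.09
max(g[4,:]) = 60.09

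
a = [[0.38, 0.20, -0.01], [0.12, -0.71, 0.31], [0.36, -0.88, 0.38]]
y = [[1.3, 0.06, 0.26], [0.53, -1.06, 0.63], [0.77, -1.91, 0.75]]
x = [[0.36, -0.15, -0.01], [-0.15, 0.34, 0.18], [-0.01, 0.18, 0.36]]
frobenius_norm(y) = 2.89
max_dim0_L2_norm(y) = 2.19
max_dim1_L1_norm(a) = 1.62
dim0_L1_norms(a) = [0.86, 1.79, 0.7]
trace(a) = 0.05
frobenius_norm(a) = 1.36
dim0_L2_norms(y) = [1.6, 2.19, 1.01]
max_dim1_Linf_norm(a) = 0.88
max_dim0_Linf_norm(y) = 1.91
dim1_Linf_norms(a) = [0.38, 0.71, 0.88]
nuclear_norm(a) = 1.75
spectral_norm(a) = 1.29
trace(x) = 1.06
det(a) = 0.01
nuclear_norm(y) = 3.98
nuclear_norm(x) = 1.06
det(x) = 0.02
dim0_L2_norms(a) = [0.54, 1.15, 0.49]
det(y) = 0.49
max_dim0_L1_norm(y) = 3.03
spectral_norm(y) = 2.63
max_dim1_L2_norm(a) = 1.02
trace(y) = 0.99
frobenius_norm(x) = 0.70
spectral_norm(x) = 0.59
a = x @ y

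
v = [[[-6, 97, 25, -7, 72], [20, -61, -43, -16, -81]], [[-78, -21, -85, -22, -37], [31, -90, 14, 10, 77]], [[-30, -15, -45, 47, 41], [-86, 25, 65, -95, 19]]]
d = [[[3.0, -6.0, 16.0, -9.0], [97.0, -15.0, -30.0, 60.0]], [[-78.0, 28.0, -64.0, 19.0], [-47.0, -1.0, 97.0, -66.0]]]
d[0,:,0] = [3.0, 97.0]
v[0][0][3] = -7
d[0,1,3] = 60.0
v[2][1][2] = 65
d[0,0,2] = 16.0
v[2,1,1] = 25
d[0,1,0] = 97.0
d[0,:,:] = [[3.0, -6.0, 16.0, -9.0], [97.0, -15.0, -30.0, 60.0]]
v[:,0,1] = [97, -21, -15]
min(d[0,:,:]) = -30.0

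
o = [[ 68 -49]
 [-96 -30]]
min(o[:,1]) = -49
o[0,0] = 68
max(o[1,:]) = -30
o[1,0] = -96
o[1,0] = -96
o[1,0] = -96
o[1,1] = -30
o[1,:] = [-96, -30]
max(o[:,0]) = 68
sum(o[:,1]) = -79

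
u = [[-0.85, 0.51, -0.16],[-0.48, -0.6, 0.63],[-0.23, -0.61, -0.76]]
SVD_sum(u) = [[-0.70, 0.09, -0.46], [0.01, -0.0, 0.01], [-0.45, 0.06, -0.30]] + [[-0.19, 0.34, 0.36], [-0.08, 0.14, 0.15], [0.30, -0.53, -0.55]] + [[0.05, 0.08, -0.05],[-0.41, -0.74, 0.48],[-0.08, -0.14, 0.09]]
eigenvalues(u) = [(-1.01+0j), (-0.6+0.79j), (-0.6-0.79j)]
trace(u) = -2.21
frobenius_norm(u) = 1.73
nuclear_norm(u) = 3.00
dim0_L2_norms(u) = [1.0, 1.0, 1.0]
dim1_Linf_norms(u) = [0.85, 0.63, 0.76]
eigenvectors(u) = [[-0.78+0.00j, -0.03+0.44j, -0.03-0.44j],[(0.04+0j), -0.71+0.00j, (-0.71-0j)],[-0.62+0.00j, (-0.02-0.55j), (-0.02+0.55j)]]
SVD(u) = [[-0.84, 0.53, 0.11], [0.01, 0.22, -0.98], [-0.54, -0.82, -0.19]] @ diag([1.0059942106211779, 0.9996843238236379, 0.9933312140962589]) @ [[0.83, -0.11, 0.55], [-0.36, 0.64, 0.68], [0.42, 0.76, -0.49]]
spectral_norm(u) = 1.01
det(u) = -1.00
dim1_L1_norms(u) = [1.52, 1.71, 1.6]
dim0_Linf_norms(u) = [0.85, 0.61, 0.76]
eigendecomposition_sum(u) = [[-0.61+0.00j, (0.04+0j), (-0.49+0j)], [0.03-0.00j, -0.00-0.00j, 0.03-0.00j], [(-0.49+0j), 0.03+0.00j, -0.39+0.00j]] + [[(-0.12+0.15j), (0.24+0.2j), (0.16-0.18j)], [-0.26-0.17j, (-0.3+0.4j), 0.30+0.25j], [(0.13-0.21j), (-0.32-0.22j), -0.18+0.24j]] + [[(-0.12-0.15j), 0.24-0.20j, 0.16+0.18j], [-0.26+0.17j, (-0.3-0.4j), (0.3-0.25j)], [0.13+0.21j, -0.32+0.22j, -0.18-0.24j]]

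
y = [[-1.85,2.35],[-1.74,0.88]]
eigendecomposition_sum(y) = [[-0.92+0.52j, (1.18+0.38j)], [-0.87-0.28j, (0.44+0.97j)]] + [[-0.93-0.52j,(1.18-0.38j)], [-0.87+0.28j,0.44-0.97j]]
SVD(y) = [[-0.85,-0.53],  [-0.53,0.85]] @ diag([3.50038555466833, 0.7030654085284572]) @ [[0.71,-0.70],[-0.70,-0.71]]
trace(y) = -0.97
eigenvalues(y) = [(-0.49+1.49j), (-0.49-1.49j)]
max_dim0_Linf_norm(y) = 2.35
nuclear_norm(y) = 4.20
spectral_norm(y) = 3.50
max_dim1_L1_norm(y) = 4.2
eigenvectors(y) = [[0.76+0.00j, (0.76-0j)], [0.44+0.48j, (0.44-0.48j)]]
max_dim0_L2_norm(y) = 2.54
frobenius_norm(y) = 3.57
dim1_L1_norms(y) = [4.2, 2.62]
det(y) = 2.46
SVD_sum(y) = [[-2.11, 2.08], [-1.32, 1.30]] + [[0.26, 0.27],[-0.42, -0.42]]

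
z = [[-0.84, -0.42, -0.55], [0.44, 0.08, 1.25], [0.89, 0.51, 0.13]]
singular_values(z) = [1.79, 0.91, 0.0]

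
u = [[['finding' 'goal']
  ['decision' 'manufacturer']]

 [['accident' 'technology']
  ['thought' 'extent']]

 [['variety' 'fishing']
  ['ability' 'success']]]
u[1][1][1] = 'extent'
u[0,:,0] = ['finding', 'decision']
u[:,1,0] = ['decision', 'thought', 'ability']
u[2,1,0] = 'ability'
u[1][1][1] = 'extent'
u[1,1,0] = 'thought'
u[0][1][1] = 'manufacturer'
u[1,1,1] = 'extent'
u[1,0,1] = 'technology'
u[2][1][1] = 'success'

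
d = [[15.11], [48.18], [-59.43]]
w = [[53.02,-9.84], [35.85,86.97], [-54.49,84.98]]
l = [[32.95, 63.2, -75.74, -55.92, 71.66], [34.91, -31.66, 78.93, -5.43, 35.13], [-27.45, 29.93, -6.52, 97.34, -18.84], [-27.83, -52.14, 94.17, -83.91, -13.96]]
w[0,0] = 53.02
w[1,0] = 35.85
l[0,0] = 32.95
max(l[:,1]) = 63.2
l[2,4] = -18.84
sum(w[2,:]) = 30.490000000000002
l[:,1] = [63.2, -31.66, 29.93, -52.14]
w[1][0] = 35.85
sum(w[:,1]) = 162.11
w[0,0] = 53.02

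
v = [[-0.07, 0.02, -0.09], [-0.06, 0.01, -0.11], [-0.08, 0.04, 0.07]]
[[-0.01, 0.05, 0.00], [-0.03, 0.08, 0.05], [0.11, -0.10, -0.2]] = v @ [[-0.70, 0.2, 0.97], [0.27, -0.56, -1.22], [0.67, -0.88, -1.07]]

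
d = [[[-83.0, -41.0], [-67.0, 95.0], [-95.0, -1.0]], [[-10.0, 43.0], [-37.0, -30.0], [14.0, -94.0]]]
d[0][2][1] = -1.0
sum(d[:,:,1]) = -28.0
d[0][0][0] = -83.0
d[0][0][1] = -41.0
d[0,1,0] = -67.0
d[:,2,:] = [[-95.0, -1.0], [14.0, -94.0]]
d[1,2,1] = -94.0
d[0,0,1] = -41.0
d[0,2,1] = -1.0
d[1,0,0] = -10.0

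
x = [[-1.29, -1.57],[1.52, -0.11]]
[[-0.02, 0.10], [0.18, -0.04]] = x @ [[0.11, -0.03], [-0.08, -0.04]]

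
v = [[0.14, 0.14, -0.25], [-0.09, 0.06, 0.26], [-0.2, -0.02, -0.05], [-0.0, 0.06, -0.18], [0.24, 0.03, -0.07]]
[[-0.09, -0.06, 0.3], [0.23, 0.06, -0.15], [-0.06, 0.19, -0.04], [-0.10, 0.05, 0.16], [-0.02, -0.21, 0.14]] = v @ [[0.04,-0.95,0.31], [0.66,0.25,0.71], [0.75,-0.17,-0.63]]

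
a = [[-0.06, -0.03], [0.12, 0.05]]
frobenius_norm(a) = 0.15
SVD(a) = [[-0.46, 0.89], [0.89, 0.46]] @ diag([0.14622983390962402, 0.004103129874105048]) @ [[0.92, 0.40], [0.40, -0.92]]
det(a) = 0.00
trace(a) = -0.01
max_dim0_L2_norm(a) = 0.13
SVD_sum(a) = [[-0.06, -0.03], [0.12, 0.05]] + [[0.00, -0.0],[0.0, -0.0]]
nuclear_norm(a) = 0.15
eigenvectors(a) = [[(0.41-0.18j), 0.41+0.18j], [-0.89+0.00j, (-0.89-0j)]]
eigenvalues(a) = [(-0+0.02j), (-0-0.02j)]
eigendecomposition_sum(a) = [[-0.03+0.01j, (-0.02-0j)], [0.06+0.01j, (0.03+0.02j)]] + [[-0.03-0.01j, (-0.02+0j)], [(0.06-0.01j), 0.03-0.02j]]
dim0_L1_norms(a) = [0.18, 0.08]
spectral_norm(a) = 0.15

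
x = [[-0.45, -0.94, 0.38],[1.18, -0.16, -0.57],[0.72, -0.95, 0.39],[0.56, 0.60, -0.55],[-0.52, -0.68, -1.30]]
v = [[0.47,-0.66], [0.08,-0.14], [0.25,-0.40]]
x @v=[[-0.19, 0.28], [0.40, -0.53], [0.36, -0.50], [0.17, -0.23], [-0.62, 0.96]]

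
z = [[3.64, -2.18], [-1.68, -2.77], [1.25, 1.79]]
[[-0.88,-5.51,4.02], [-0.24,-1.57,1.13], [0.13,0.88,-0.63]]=z @ [[-0.14, -0.86, 0.63], [0.17, 1.09, -0.79]]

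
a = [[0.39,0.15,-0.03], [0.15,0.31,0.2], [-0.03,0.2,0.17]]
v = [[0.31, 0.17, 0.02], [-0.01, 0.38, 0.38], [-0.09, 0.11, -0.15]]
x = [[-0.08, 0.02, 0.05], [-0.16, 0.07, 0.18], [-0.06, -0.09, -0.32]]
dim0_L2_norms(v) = [0.32, 0.43, 0.41]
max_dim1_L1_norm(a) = 0.66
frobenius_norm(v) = 0.68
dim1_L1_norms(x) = [0.15, 0.41, 0.47]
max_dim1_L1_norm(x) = 0.47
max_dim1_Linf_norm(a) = 0.39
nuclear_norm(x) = 0.58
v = a + x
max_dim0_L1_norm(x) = 0.55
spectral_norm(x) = 0.39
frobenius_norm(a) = 0.64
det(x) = 0.00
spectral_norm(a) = 0.54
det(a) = -0.00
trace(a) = 0.87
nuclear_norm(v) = 1.08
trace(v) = 0.54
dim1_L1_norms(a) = [0.57, 0.66, 0.4]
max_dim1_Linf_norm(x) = 0.32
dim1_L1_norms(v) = [0.5, 0.77, 0.35]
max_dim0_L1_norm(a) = 0.66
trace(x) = -0.33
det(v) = -0.04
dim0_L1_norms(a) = [0.57, 0.66, 0.4]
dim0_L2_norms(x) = [0.19, 0.12, 0.37]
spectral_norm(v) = 0.56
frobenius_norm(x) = 0.43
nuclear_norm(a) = 0.88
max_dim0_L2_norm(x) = 0.37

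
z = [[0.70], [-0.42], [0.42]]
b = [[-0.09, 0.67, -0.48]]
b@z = [[-0.55]]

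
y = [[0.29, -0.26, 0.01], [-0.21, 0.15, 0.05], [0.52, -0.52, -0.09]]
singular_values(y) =[0.87, 0.06, 0.04]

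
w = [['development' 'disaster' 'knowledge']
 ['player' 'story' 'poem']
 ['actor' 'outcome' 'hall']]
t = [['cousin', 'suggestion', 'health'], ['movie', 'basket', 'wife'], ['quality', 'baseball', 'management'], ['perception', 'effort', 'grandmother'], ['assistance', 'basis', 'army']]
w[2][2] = 'hall'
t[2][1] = 'baseball'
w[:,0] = ['development', 'player', 'actor']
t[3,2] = 'grandmother'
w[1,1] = 'story'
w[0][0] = 'development'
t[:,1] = ['suggestion', 'basket', 'baseball', 'effort', 'basis']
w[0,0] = 'development'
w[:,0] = ['development', 'player', 'actor']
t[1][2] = 'wife'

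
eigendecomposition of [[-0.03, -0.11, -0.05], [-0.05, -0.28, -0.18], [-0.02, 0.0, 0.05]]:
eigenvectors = [[0.38, 0.87, 0.15], [0.93, -0.37, -0.50], [0.02, 0.33, 0.86]]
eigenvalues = [-0.3, -0.0, 0.05]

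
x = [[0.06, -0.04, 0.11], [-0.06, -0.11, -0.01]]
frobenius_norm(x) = 0.18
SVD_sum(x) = [[0.07, -0.02, 0.11], [-0.01, 0.0, -0.02]] + [[-0.01, -0.02, 0.00], [-0.05, -0.11, 0.01]]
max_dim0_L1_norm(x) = 0.15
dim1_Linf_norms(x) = [0.11, 0.11]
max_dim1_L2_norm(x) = 0.13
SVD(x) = [[-0.98,0.19],[0.19,0.98]] @ diag([0.1317489078553222, 0.12546802492639242]) @ [[-0.53, 0.14, -0.83], [-0.38, -0.92, 0.09]]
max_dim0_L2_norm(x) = 0.12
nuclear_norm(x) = 0.26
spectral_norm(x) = 0.13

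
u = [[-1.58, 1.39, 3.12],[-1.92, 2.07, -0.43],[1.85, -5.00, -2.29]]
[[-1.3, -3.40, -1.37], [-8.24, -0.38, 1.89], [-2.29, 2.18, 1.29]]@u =[[6.05, -1.99, 0.54],  [17.25, -21.69, -29.87],  [1.82, -5.12, -11.04]]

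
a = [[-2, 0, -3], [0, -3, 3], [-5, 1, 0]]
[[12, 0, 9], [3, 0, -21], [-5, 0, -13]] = a@ [[0, 0, 3], [-5, 0, 2], [-4, 0, -5]]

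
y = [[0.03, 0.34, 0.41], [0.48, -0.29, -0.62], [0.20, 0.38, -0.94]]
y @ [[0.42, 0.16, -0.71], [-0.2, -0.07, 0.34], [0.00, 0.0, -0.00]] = [[-0.06, -0.02, 0.09], [0.26, 0.10, -0.44], [0.01, 0.01, -0.01]]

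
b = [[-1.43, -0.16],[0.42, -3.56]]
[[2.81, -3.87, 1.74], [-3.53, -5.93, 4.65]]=b @ [[-2.05, 2.49, -1.06], [0.75, 1.96, -1.43]]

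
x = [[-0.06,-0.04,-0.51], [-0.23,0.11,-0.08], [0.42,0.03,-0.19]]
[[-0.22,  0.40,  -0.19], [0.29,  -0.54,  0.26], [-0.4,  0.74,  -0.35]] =x @ [[-0.84, 1.55, -0.75], [1.21, -2.23, 1.08], [0.43, -0.8, 0.38]]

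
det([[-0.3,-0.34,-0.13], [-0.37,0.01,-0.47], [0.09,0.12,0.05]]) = -0.003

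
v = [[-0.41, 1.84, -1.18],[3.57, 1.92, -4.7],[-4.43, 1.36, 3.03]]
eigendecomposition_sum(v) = [[2.32,0.33,-2.45], [5.51,0.78,-5.83], [-1.59,-0.22,1.68]] + [[-1.77, 0.9, 0.56],  [-0.73, 0.37, 0.23],  [-1.77, 0.91, 0.56]] + [[-0.96, 0.61, 0.71], [-1.21, 0.77, 0.89], [-1.07, 0.68, 0.79]]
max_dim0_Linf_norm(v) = 4.7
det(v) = -2.36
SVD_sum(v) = [[0.51, 0.07, -0.52],  [4.19, 0.57, -4.27],  [-3.57, -0.48, 3.63]] + [[-0.88, 1.81, -0.62], [-0.65, 1.33, -0.46], [-0.88, 1.82, -0.63]] + [[-0.04, -0.03, -0.04], [0.02, 0.02, 0.03], [0.02, 0.02, 0.02]]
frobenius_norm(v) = 8.61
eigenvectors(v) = [[-0.37, -0.68, 0.51],[-0.89, -0.28, 0.64],[0.26, -0.68, 0.57]]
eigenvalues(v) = [4.77, -0.83, 0.6]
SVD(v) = [[0.09, -0.62, -0.78], [0.76, -0.46, 0.46], [-0.65, -0.63, 0.43]] @ diag([7.924504035754171, 3.364100026315494, 0.08869498441256653]) @ [[0.7, 0.09, -0.71], [0.42, -0.86, 0.30], [0.58, 0.5, 0.64]]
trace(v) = 4.54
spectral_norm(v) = 7.92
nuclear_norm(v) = 11.38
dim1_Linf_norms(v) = [1.84, 4.7, 4.43]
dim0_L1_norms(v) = [8.41, 5.12, 8.91]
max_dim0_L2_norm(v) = 5.72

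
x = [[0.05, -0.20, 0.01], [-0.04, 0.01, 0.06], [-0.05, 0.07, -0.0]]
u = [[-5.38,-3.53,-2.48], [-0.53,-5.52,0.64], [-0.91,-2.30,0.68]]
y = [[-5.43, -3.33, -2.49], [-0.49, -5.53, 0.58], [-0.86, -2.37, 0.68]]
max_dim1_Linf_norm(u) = 5.52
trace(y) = -10.28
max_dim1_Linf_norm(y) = 5.53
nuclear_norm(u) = 13.08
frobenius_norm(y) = 9.21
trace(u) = -10.22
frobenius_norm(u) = 9.24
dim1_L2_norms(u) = [6.9, 5.58, 2.57]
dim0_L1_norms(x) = [0.14, 0.28, 0.07]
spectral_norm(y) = 8.06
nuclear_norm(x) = 0.32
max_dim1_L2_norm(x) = 0.21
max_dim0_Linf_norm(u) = 5.52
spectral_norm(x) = 0.22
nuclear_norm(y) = 13.09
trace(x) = 0.06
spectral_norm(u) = 8.16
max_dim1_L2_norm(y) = 6.84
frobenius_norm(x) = 0.24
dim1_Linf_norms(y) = [5.43, 5.53, 2.37]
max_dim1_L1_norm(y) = 11.25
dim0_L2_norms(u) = [5.48, 6.94, 2.65]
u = y + x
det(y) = 22.46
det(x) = 0.00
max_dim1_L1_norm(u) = 11.39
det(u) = 22.49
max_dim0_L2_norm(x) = 0.21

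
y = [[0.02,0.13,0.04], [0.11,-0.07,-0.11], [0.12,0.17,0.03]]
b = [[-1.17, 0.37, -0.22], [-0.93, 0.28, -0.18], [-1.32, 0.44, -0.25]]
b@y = [[-0.01, -0.22, -0.09], [-0.01, -0.17, -0.07], [-0.01, -0.24, -0.11]]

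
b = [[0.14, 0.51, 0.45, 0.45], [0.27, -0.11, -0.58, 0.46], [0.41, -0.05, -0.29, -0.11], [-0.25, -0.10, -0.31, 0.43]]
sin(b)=[[0.19, 0.49, 0.43, 0.40], [0.27, -0.07, -0.52, 0.45], [0.38, -0.04, -0.24, -0.13], [-0.23, -0.08, -0.3, 0.46]]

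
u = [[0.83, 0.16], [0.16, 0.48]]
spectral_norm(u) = 0.89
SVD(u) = [[-0.93, -0.36],[-0.36, 0.93]] @ diag([0.8921181140275873, 0.4178818859724125]) @ [[-0.93, -0.36], [-0.36, 0.93]]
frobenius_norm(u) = 0.99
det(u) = 0.37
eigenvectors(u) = [[0.93,  -0.36], [0.36,  0.93]]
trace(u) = 1.31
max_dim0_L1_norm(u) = 0.99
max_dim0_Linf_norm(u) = 0.83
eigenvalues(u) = [0.89, 0.42]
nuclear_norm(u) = 1.31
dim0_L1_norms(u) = [0.99, 0.64]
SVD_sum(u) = [[0.78, 0.3], [0.3, 0.12]] + [[0.05, -0.14],[-0.14, 0.36]]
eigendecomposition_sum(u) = [[0.78, 0.30], [0.30, 0.12]] + [[0.05, -0.14], [-0.14, 0.36]]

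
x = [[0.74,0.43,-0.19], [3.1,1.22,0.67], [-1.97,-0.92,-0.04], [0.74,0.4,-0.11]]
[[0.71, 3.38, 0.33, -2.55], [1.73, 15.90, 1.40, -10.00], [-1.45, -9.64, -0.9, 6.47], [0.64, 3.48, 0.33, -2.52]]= x @ [[2.2,  4.6,  1.32,  -0.17], [-3.04,  0.57,  -1.82,  -6.58], [-2.06,  1.41,  -0.71,  -2.15]]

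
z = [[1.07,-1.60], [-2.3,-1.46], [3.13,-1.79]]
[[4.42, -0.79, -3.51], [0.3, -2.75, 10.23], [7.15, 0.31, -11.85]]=z @ [[1.14,0.62,-4.1], [-2.00,0.91,-0.55]]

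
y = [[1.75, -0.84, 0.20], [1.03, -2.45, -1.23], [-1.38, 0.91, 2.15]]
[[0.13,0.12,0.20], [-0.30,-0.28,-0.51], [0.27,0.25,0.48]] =y @ [[0.1, 0.09, 0.15], [0.09, 0.08, 0.14], [0.15, 0.14, 0.26]]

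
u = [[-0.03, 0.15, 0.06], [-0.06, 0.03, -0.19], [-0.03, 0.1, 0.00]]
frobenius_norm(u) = 0.28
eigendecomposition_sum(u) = [[(-0-0j), (-0+0j), 0.00+0.00j], [(-0-0j), (-0+0j), 0j], [0j, 0.00-0.00j, -0.00-0.00j]] + [[(-0.01+0.03j), 0.08-0.02j, 0.03+0.09j], [(-0.03-0.02j), 0.02+0.08j, (-0.1+0.03j)], [-0.02+0.01j, (0.05+0j), 0.00+0.06j]] + [[(-0.01-0.03j),(0.08+0.02j),(0.03-0.09j)], [(-0.03+0.02j),(0.02-0.08j),-0.10-0.03j], [-0.02-0.01j,(0.05-0j),0.00-0.06j]]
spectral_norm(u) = 0.21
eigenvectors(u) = [[(0.93+0j), 0.03+0.63j, 0.03-0.63j], [0.28+0.00j, -0.66+0.00j, (-0.66-0j)], [-0.25+0.00j, (-0.11+0.39j), -0.11-0.39j]]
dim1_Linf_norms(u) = [0.15, 0.19, 0.1]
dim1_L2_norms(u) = [0.16, 0.2, 0.1]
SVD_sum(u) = [[0.02, 0.01, 0.07], [-0.04, -0.03, -0.19], [0.00, 0.0, 0.01]] + [[-0.05, 0.14, -0.01],[-0.02, 0.06, -0.00],[-0.03, 0.10, -0.01]] + [[-0.00, -0.00, 0.00], [-0.0, -0.00, 0.0], [0.0, 0.0, -0.0]]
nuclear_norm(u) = 0.40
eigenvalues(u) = [(-0+0j), 0.17j, -0.17j]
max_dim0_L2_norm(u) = 0.2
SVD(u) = [[0.34, 0.78, -0.52], [-0.94, 0.30, -0.16], [0.03, 0.55, 0.84]] @ diag([0.2057055843026094, 0.19022335442658686, 0.0005366725436976775]) @ [[0.22, 0.13, 0.97], [-0.31, 0.95, -0.06], [0.93, 0.28, -0.25]]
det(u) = -0.00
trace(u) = 0.00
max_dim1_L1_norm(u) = 0.28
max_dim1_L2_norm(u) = 0.2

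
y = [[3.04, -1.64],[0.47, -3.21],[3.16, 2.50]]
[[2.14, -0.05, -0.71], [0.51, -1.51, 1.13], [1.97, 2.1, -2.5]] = y@ [[0.67, 0.26, -0.46],  [-0.06, 0.51, -0.42]]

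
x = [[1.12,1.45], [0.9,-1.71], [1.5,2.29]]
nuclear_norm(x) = 5.09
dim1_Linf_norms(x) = [1.45, 1.71, 2.29]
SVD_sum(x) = [[0.75, 1.62], [-0.49, -1.06], [1.14, 2.46]] + [[0.37, -0.17], [1.39, -0.65], [0.36, -0.17]]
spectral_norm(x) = 3.45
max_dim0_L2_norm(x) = 3.2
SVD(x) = [[0.52,0.25], [-0.34,0.94], [0.79,0.24]] @ diag([3.4501279131439735, 1.6375949996701902]) @ [[0.42, 0.91],[0.91, -0.42]]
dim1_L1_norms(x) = [2.57, 2.61, 3.79]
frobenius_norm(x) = 3.82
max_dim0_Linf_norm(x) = 2.29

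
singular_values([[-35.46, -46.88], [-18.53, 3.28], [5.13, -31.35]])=[63.63, 27.75]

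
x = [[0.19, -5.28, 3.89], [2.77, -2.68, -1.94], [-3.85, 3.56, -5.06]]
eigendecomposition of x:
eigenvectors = [[-0.67+0.00j, -0.67-0.00j, 0.32+0.00j], [0.04+0.51j, (0.04-0.51j), 0.69+0.00j], [0.47-0.26j, 0.47+0.26j, (0.65+0j)]]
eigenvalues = [(-2.17+5.47j), (-2.17-5.47j), (-3.21+0j)]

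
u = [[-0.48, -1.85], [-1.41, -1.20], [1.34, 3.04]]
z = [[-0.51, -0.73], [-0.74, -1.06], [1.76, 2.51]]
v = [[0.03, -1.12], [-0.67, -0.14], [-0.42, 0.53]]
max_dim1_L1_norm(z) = 4.27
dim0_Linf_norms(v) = [0.67, 1.12]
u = v + z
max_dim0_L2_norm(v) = 1.25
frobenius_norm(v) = 1.48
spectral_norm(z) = 3.44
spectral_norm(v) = 1.26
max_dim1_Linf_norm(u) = 3.04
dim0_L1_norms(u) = [3.23, 6.09]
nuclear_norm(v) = 2.03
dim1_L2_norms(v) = [1.12, 0.68, 0.68]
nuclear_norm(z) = 3.45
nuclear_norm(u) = 5.01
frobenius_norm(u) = 4.26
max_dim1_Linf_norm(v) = 1.12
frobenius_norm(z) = 3.44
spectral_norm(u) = 4.17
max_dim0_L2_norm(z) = 2.82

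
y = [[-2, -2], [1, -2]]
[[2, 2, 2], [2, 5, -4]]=y @ [[0, 1, -2], [-1, -2, 1]]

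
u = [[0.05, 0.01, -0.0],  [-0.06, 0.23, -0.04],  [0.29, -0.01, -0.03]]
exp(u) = [[1.05, 0.01, -0.00], [-0.08, 1.26, -0.04], [0.29, -0.01, 0.97]]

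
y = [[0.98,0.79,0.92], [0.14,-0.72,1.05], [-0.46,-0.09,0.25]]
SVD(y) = [[-0.90, 0.4, 0.18],[-0.43, -0.87, -0.23],[0.06, -0.29, 0.96]] @ diag([1.6459208857395395, 1.217099492984867, 0.4039966114490936]) @ [[-0.59,-0.24,-0.77], [0.33,0.8,-0.51], [-0.74,0.55,0.39]]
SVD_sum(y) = [[0.87,0.36,1.14], [0.42,0.17,0.55], [-0.06,-0.02,-0.08]] + [[0.16, 0.39, -0.25], [-0.35, -0.84, 0.54], [-0.12, -0.28, 0.18]] + [[-0.05,  0.04,  0.03],[0.07,  -0.05,  -0.04],[-0.28,  0.21,  0.15]]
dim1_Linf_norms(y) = [0.98, 1.05, 0.46]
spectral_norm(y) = 1.65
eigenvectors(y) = [[(0.83+0j), 0.83-0.00j, -0.36+0.00j], [(0.01+0.28j), (0.01-0.28j), (0.93+0j)], [(-0.28+0.38j), -0.28-0.38j, -0.07+0.00j]]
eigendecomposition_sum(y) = [[(0.53+0.1j), 0.25-0.02j, 0.57-0.73j],[-0.03+0.18j, (0.01+0.08j), (0.25+0.18j)],[-0.22+0.21j, -0.07+0.12j, 0.15+0.50j]] + [[0.53-0.10j, (0.25+0.02j), (0.57+0.73j)], [(-0.03-0.18j), 0.01-0.08j, 0.25-0.18j], [(-0.22-0.21j), (-0.07-0.12j), 0.15-0.50j]] + [[(-0.07-0j), (0.29-0j), -0.21-0.00j],[0.19+0.00j, (-0.74+0j), (0.54+0j)],[(-0.02-0j), (0.06-0j), (-0.04-0j)]]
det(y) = -0.81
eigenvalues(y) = [(0.68+0.69j), (0.68-0.69j), (-0.86+0j)]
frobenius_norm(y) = 2.09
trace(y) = 0.51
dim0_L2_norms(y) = [1.09, 1.07, 1.42]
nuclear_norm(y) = 3.27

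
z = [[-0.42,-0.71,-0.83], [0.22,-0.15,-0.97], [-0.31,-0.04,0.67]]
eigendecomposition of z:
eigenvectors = [[0.02, 0.97, -0.66], [0.74, 0.02, 0.71], [-0.67, 0.23, -0.27]]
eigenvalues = [0.72, -0.63, 0.01]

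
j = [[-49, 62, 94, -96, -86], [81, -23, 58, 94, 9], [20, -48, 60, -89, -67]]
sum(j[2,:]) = -124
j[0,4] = -86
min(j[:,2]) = 58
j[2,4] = -67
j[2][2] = 60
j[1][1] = -23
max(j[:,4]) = 9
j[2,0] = 20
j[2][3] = -89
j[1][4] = 9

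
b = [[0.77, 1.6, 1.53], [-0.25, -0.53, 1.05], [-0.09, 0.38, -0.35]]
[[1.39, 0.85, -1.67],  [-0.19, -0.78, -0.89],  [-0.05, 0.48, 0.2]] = b @ [[0.95, -0.19, 0.24], [0.25, 0.93, -0.27], [0.17, -0.32, -0.93]]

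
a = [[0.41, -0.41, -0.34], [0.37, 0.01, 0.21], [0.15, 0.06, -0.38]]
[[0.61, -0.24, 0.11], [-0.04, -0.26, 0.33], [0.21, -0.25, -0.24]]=a@[[0.24, -0.84, 0.48], [-0.77, -0.47, -0.43], [-0.59, 0.26, 0.76]]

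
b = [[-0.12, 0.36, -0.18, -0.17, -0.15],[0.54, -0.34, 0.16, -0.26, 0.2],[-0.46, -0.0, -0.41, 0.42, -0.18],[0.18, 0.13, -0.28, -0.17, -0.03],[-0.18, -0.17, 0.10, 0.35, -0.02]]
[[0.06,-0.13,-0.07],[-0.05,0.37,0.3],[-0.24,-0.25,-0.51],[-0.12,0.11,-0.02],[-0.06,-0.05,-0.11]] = b @ [[-0.38, 0.91, 0.47], [0.30, 0.01, 0.33], [0.47, 0.02, 0.54], [-0.33, 0.32, -0.05], [0.46, -0.21, 0.30]]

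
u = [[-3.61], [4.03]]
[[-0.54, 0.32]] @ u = [[3.24]]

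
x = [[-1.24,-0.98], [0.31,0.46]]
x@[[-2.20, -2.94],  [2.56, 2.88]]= [[0.22, 0.82], [0.5, 0.41]]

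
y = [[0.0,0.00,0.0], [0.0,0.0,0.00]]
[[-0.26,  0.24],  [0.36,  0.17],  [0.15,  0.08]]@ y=[[0.0,  0.00,  0.0], [0.0,  0.0,  0.00], [0.0,  0.00,  0.0]]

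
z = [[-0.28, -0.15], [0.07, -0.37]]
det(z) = 0.114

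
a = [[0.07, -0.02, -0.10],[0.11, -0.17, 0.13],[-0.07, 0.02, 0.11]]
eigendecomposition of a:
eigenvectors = [[-0.06, -0.67, -0.69], [-1.00, -0.67, 0.05], [0.06, -0.32, 0.73]]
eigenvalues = [-0.17, 0.0, 0.18]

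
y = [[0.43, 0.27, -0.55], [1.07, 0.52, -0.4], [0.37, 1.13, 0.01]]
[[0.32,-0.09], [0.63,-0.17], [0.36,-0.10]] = y @ [[0.45, -0.12],  [0.17, -0.05],  [-0.15, 0.04]]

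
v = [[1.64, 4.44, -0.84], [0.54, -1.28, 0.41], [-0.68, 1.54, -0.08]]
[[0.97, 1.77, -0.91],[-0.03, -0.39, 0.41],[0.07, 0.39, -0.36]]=v@[[0.23, 0.15, 0.09], [0.15, 0.31, -0.18], [0.09, -0.18, 0.31]]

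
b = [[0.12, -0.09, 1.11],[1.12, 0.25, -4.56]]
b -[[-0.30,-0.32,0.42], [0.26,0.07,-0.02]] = [[0.42,0.23,0.69], [0.86,0.18,-4.54]]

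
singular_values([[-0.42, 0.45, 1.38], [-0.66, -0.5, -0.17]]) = [1.52, 0.83]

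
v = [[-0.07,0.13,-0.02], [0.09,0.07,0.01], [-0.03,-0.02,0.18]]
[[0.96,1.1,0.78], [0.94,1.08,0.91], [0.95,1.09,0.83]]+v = [[0.89, 1.23, 0.76], [1.03, 1.15, 0.92], [0.92, 1.07, 1.01]]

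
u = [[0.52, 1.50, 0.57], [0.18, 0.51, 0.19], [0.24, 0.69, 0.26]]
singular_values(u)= [1.94, 0.0, 0.0]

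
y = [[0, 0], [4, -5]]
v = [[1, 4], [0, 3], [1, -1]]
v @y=[[16, -20], [12, -15], [-4, 5]]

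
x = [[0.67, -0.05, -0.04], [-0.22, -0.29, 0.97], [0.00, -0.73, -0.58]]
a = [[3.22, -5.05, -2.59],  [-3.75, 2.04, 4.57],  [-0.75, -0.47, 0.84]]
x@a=[[2.37, -3.47, -2.0],[-0.35, 0.06, 0.06],[3.17, -1.22, -3.82]]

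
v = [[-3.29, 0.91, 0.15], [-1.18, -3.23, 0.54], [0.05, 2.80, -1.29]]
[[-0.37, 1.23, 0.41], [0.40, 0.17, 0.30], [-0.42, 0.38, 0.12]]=v@[[0.07, -0.37, -0.16], [-0.15, 0.05, -0.08], [0.0, -0.20, -0.27]]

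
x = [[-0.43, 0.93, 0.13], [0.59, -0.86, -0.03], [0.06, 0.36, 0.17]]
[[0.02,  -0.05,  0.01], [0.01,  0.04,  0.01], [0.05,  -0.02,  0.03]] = x @ [[0.09, 0.03, 0.04], [0.04, -0.03, 0.01], [0.15, -0.05, 0.14]]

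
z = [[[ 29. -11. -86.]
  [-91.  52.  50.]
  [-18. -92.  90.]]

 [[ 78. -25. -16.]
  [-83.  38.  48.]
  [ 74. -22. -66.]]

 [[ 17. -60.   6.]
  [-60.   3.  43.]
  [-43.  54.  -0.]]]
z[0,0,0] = 29.0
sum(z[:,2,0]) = 13.0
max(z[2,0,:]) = 17.0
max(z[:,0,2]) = 6.0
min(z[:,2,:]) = -92.0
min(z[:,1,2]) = 43.0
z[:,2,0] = [-18.0, 74.0, -43.0]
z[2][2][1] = 54.0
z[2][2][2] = -0.0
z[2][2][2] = -0.0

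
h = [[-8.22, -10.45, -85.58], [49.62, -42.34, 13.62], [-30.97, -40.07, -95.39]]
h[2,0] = -30.97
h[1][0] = 49.62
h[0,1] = -10.45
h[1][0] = 49.62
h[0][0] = -8.22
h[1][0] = 49.62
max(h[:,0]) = 49.62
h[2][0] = -30.97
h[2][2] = -95.39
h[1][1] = -42.34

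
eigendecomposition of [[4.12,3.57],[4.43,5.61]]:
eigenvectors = [[-0.73,-0.60],[0.68,-0.8]]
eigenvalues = [0.82, 8.91]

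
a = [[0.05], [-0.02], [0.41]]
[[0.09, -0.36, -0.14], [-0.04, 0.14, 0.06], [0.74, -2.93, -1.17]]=a @ [[1.80, -7.15, -2.86]]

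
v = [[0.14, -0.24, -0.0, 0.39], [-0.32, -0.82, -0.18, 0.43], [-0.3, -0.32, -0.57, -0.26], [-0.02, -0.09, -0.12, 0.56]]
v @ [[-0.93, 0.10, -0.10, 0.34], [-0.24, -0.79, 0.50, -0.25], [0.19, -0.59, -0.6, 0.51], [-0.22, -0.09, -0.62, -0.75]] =[[-0.16,0.17,-0.38,-0.18], [0.37,0.68,-0.54,-0.32], [0.30,0.58,0.37,-0.12], [-0.11,0.09,-0.32,-0.47]]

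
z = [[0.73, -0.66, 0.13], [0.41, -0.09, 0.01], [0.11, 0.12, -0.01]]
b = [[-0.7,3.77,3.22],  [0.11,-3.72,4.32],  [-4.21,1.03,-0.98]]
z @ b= [[-1.13, 5.34, -0.63],  [-0.34, 1.89, 0.92],  [-0.02, -0.04, 0.88]]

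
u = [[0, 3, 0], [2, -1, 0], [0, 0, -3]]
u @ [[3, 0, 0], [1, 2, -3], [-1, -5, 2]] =[[3, 6, -9], [5, -2, 3], [3, 15, -6]]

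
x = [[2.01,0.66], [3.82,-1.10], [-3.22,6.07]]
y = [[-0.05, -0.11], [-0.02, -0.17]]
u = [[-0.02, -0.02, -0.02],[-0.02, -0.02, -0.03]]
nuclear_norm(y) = 0.24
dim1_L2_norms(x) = [2.12, 3.98, 6.87]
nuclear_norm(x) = 10.82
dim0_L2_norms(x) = [5.39, 6.2]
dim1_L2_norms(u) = [0.03, 0.04]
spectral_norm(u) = 0.05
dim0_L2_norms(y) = [0.05, 0.2]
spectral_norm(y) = 0.21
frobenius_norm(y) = 0.21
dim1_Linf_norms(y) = [0.11, 0.17]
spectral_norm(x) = 7.53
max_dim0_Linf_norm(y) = 0.17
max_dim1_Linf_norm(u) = 0.03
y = u @ x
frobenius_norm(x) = 8.22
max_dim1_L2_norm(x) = 6.87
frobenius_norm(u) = 0.05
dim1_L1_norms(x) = [2.67, 4.92, 9.29]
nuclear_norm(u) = 0.06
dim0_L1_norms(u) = [0.04, 0.04, 0.05]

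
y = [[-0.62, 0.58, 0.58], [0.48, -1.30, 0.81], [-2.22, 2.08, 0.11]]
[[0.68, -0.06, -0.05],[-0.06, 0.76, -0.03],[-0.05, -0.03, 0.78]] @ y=[[-0.34, 0.37, 0.34],[0.47, -1.09, 0.58],[-1.72, 1.63, 0.03]]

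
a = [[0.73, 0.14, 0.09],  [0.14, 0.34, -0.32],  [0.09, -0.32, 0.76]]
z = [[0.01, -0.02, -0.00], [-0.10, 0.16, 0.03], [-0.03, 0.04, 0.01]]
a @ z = [[-0.01, 0.01, 0.01], [-0.02, 0.04, 0.01], [0.01, -0.02, -0.00]]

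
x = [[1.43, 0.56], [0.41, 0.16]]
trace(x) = 1.59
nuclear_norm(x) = 1.60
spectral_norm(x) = 1.60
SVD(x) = [[-0.96,-0.28], [-0.28,0.96]] @ diag([1.5975605619931685, 0.0005007634884288546]) @ [[-0.93, -0.36], [0.36, -0.93]]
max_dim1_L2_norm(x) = 1.54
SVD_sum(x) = [[1.43, 0.56], [0.41, 0.16]] + [[-0.0,0.00],[0.00,-0.0]]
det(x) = -0.00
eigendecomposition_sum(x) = [[1.43,  0.56], [0.41,  0.16]] + [[-0.00, 0.00], [0.0, -0.00]]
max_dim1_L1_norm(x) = 1.99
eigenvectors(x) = [[0.96,-0.36], [0.28,0.93]]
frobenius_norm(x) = 1.60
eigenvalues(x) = [1.59, -0.0]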